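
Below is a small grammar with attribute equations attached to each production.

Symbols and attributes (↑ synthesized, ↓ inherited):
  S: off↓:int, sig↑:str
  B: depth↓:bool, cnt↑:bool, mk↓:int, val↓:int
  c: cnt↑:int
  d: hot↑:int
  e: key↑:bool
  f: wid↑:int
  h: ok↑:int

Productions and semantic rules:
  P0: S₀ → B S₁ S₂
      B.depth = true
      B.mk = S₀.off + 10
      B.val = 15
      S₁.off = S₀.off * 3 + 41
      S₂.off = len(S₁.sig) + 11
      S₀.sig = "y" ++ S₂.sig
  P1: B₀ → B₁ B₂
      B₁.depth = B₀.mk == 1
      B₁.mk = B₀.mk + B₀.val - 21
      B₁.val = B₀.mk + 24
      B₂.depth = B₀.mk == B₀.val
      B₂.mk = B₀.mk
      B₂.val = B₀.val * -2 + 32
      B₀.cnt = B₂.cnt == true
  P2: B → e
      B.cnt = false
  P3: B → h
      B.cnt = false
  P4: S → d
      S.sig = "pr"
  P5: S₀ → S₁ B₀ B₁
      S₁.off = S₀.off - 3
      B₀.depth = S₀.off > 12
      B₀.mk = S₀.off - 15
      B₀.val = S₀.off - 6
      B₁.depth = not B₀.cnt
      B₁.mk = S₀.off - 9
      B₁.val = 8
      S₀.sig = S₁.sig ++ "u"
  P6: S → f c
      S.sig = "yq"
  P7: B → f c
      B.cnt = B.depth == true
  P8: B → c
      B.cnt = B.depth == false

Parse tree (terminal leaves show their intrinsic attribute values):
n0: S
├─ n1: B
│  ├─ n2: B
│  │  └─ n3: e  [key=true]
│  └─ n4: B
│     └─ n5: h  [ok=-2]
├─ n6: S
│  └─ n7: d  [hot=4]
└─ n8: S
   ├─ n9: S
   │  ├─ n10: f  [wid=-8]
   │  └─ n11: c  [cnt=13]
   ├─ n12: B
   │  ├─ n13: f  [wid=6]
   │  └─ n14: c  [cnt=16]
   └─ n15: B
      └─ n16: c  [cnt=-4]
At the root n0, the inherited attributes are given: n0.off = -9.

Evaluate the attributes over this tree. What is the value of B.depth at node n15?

1. n0.off = -9  [given at root]
2. n1.depth = true  [true]
3. n1.mk = 1  [S₀.off + 10]
4. n1.val = 15  [15]
5. n2.depth = true  [B₀.mk == 1]
6. n2.mk = -5  [B₀.mk + B₀.val - 21]
7. n2.val = 25  [B₀.mk + 24]
8. n3.key = true  [terminal]
9. n2.cnt = false  [false]
10. n4.depth = false  [B₀.mk == B₀.val]
11. n4.mk = 1  [B₀.mk]
12. n4.val = 2  [B₀.val * -2 + 32]
13. n5.ok = -2  [terminal]
14. n4.cnt = false  [false]
15. n1.cnt = false  [B₂.cnt == true]
16. n6.off = 14  [S₀.off * 3 + 41]
17. n7.hot = 4  [terminal]
18. n6.sig = "pr"  ["pr"]
19. n8.off = 13  [len(S₁.sig) + 11]
20. n9.off = 10  [S₀.off - 3]
21. n10.wid = -8  [terminal]
22. n11.cnt = 13  [terminal]
23. n9.sig = "yq"  ["yq"]
24. n12.depth = true  [S₀.off > 12]
25. n12.mk = -2  [S₀.off - 15]
26. n12.val = 7  [S₀.off - 6]
27. n13.wid = 6  [terminal]
28. n14.cnt = 16  [terminal]
29. n12.cnt = true  [B.depth == true]
30. n15.depth = false  [not B₀.cnt]
31. n15.mk = 4  [S₀.off - 9]
32. n15.val = 8  [8]
33. n16.cnt = -4  [terminal]
34. n15.cnt = true  [B.depth == false]
35. n8.sig = "yqu"  [S₁.sig ++ "u"]
36. n0.sig = "yyqu"  ["y" ++ S₂.sig]

false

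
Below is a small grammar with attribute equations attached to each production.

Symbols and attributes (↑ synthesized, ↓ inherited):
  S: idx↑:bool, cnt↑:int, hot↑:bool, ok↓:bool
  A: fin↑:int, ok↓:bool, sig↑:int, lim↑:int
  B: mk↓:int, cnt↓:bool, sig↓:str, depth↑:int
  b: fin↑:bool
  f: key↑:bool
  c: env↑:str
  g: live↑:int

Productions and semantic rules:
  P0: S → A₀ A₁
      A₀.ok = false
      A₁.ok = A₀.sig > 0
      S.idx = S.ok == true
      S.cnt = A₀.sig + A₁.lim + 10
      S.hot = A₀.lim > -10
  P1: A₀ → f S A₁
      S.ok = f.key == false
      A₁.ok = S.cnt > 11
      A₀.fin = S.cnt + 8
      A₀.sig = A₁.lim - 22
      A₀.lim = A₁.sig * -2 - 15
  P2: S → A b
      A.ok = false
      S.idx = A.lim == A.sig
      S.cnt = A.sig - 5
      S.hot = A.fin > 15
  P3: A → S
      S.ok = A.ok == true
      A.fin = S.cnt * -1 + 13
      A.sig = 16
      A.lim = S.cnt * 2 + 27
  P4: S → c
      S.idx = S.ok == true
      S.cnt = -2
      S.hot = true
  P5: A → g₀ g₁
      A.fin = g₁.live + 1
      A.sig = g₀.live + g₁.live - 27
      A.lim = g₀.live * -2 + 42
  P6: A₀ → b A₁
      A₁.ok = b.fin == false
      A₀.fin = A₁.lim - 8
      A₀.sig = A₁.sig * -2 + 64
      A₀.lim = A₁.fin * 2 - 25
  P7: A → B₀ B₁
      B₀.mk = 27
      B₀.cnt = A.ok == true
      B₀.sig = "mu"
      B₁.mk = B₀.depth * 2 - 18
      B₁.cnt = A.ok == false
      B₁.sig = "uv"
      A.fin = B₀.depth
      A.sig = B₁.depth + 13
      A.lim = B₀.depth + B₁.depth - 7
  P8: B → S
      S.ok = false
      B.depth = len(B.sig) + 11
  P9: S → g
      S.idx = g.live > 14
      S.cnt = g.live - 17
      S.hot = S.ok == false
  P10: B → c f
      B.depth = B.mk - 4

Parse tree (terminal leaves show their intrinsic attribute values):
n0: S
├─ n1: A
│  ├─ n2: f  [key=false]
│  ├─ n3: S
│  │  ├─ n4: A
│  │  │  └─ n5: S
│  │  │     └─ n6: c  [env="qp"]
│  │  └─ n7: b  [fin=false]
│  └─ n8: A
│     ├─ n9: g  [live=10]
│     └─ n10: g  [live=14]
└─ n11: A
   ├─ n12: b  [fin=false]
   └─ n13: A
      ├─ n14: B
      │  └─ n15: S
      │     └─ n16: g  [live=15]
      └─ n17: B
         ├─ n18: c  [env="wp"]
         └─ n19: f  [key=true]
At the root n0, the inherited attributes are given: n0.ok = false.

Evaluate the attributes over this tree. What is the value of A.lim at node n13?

10

1. n0.ok = false  [given at root]
2. n1.ok = false  [false]
3. n2.key = false  [terminal]
4. n3.ok = true  [f.key == false]
5. n4.ok = false  [false]
6. n5.ok = false  [A.ok == true]
7. n6.env = "qp"  [terminal]
8. n5.idx = false  [S.ok == true]
9. n5.cnt = -2  [-2]
10. n5.hot = true  [true]
11. n4.fin = 15  [S.cnt * -1 + 13]
12. n4.sig = 16  [16]
13. n4.lim = 23  [S.cnt * 2 + 27]
14. n7.fin = false  [terminal]
15. n3.idx = false  [A.lim == A.sig]
16. n3.cnt = 11  [A.sig - 5]
17. n3.hot = false  [A.fin > 15]
18. n8.ok = false  [S.cnt > 11]
19. n9.live = 10  [terminal]
20. n10.live = 14  [terminal]
21. n8.fin = 15  [g₁.live + 1]
22. n8.sig = -3  [g₀.live + g₁.live - 27]
23. n8.lim = 22  [g₀.live * -2 + 42]
24. n1.fin = 19  [S.cnt + 8]
25. n1.sig = 0  [A₁.lim - 22]
26. n1.lim = -9  [A₁.sig * -2 - 15]
27. n11.ok = false  [A₀.sig > 0]
28. n12.fin = false  [terminal]
29. n13.ok = true  [b.fin == false]
30. n14.mk = 27  [27]
31. n14.cnt = true  [A.ok == true]
32. n14.sig = "mu"  ["mu"]
33. n15.ok = false  [false]
34. n16.live = 15  [terminal]
35. n15.idx = true  [g.live > 14]
36. n15.cnt = -2  [g.live - 17]
37. n15.hot = true  [S.ok == false]
38. n14.depth = 13  [len(B.sig) + 11]
39. n17.mk = 8  [B₀.depth * 2 - 18]
40. n17.cnt = false  [A.ok == false]
41. n17.sig = "uv"  ["uv"]
42. n18.env = "wp"  [terminal]
43. n19.key = true  [terminal]
44. n17.depth = 4  [B.mk - 4]
45. n13.fin = 13  [B₀.depth]
46. n13.sig = 17  [B₁.depth + 13]
47. n13.lim = 10  [B₀.depth + B₁.depth - 7]
48. n11.fin = 2  [A₁.lim - 8]
49. n11.sig = 30  [A₁.sig * -2 + 64]
50. n11.lim = 1  [A₁.fin * 2 - 25]
51. n0.idx = false  [S.ok == true]
52. n0.cnt = 11  [A₀.sig + A₁.lim + 10]
53. n0.hot = true  [A₀.lim > -10]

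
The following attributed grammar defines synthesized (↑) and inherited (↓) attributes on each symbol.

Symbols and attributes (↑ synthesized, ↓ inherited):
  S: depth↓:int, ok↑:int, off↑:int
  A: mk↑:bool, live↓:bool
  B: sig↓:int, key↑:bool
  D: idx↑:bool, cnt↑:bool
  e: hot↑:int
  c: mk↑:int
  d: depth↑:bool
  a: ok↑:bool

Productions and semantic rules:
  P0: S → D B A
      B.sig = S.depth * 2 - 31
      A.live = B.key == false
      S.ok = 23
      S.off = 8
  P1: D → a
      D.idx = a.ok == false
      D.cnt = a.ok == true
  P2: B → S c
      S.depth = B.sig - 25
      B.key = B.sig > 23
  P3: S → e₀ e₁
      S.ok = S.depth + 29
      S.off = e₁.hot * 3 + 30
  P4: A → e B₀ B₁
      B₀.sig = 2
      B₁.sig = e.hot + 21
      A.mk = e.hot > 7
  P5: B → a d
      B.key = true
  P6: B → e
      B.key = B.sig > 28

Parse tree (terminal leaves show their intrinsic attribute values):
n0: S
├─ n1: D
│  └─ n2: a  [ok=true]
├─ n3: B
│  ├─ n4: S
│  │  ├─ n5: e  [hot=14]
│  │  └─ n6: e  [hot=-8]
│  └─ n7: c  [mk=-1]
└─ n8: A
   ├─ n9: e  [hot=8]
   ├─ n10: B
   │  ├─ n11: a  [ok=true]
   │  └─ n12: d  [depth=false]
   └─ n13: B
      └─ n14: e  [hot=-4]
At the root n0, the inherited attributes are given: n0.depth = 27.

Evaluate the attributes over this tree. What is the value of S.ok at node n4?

27

1. n0.depth = 27  [given at root]
2. n2.ok = true  [terminal]
3. n1.idx = false  [a.ok == false]
4. n1.cnt = true  [a.ok == true]
5. n3.sig = 23  [S.depth * 2 - 31]
6. n4.depth = -2  [B.sig - 25]
7. n5.hot = 14  [terminal]
8. n6.hot = -8  [terminal]
9. n4.ok = 27  [S.depth + 29]
10. n4.off = 6  [e₁.hot * 3 + 30]
11. n7.mk = -1  [terminal]
12. n3.key = false  [B.sig > 23]
13. n8.live = true  [B.key == false]
14. n9.hot = 8  [terminal]
15. n10.sig = 2  [2]
16. n11.ok = true  [terminal]
17. n12.depth = false  [terminal]
18. n10.key = true  [true]
19. n13.sig = 29  [e.hot + 21]
20. n14.hot = -4  [terminal]
21. n13.key = true  [B.sig > 28]
22. n8.mk = true  [e.hot > 7]
23. n0.ok = 23  [23]
24. n0.off = 8  [8]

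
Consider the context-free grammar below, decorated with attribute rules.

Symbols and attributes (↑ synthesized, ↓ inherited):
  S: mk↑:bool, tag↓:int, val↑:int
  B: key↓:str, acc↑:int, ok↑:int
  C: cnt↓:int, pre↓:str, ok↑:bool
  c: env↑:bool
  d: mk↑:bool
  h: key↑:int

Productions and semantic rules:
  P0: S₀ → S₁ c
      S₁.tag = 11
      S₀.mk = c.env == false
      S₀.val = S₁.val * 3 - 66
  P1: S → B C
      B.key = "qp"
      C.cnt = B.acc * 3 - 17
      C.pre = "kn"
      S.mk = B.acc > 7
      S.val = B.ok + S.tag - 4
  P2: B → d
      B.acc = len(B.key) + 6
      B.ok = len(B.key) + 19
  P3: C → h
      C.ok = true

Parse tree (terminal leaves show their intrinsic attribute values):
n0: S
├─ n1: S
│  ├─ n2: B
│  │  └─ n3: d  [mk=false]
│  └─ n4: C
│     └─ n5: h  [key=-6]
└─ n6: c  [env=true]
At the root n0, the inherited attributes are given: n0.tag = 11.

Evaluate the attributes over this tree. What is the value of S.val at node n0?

1. n0.tag = 11  [given at root]
2. n1.tag = 11  [11]
3. n2.key = "qp"  ["qp"]
4. n3.mk = false  [terminal]
5. n2.acc = 8  [len(B.key) + 6]
6. n2.ok = 21  [len(B.key) + 19]
7. n4.cnt = 7  [B.acc * 3 - 17]
8. n4.pre = "kn"  ["kn"]
9. n5.key = -6  [terminal]
10. n4.ok = true  [true]
11. n1.mk = true  [B.acc > 7]
12. n1.val = 28  [B.ok + S.tag - 4]
13. n6.env = true  [terminal]
14. n0.mk = false  [c.env == false]
15. n0.val = 18  [S₁.val * 3 - 66]

18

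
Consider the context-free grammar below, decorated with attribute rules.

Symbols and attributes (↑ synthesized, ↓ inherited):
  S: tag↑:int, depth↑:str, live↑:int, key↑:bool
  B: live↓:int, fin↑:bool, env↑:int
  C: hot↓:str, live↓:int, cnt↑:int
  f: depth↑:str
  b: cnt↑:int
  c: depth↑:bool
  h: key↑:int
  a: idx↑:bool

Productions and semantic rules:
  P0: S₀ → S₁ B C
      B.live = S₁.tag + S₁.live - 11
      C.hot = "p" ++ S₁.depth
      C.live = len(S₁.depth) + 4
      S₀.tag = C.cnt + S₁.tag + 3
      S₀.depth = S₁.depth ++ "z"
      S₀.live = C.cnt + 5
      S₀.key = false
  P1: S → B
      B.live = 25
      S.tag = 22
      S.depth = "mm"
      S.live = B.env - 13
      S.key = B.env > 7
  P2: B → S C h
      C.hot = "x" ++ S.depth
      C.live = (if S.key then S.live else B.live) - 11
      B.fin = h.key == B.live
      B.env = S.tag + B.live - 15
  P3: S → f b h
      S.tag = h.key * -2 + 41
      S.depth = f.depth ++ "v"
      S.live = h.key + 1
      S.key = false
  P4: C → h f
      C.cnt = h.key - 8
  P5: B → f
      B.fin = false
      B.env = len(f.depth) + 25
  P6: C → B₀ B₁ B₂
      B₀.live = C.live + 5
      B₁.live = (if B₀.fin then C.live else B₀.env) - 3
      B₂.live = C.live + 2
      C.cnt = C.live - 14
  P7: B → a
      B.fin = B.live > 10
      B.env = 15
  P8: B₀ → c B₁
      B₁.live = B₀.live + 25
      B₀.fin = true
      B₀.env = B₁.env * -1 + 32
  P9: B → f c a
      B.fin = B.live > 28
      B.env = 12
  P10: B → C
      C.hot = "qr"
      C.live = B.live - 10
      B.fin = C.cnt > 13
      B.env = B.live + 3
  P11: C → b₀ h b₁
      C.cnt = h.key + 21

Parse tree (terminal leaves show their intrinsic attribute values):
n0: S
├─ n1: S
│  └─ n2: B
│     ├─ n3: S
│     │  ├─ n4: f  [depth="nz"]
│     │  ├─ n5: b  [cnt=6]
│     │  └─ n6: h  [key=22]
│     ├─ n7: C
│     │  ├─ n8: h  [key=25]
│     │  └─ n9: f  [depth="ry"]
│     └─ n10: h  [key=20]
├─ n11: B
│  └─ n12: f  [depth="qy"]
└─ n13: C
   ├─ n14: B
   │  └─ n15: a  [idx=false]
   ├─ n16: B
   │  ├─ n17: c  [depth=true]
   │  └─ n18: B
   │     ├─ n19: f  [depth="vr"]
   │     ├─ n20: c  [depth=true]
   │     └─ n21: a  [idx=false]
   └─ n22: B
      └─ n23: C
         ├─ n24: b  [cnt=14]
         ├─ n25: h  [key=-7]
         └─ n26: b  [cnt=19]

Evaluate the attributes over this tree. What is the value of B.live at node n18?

1. n2.live = 25  [25]
2. n4.depth = "nz"  [terminal]
3. n5.cnt = 6  [terminal]
4. n6.key = 22  [terminal]
5. n3.tag = -3  [h.key * -2 + 41]
6. n3.depth = "nzv"  [f.depth ++ "v"]
7. n3.live = 23  [h.key + 1]
8. n3.key = false  [false]
9. n7.hot = "xnzv"  ["x" ++ S.depth]
10. n7.live = 14  [(if S.key then S.live else B.live) - 11]
11. n8.key = 25  [terminal]
12. n9.depth = "ry"  [terminal]
13. n7.cnt = 17  [h.key - 8]
14. n10.key = 20  [terminal]
15. n2.fin = false  [h.key == B.live]
16. n2.env = 7  [S.tag + B.live - 15]
17. n1.tag = 22  [22]
18. n1.depth = "mm"  ["mm"]
19. n1.live = -6  [B.env - 13]
20. n1.key = false  [B.env > 7]
21. n11.live = 5  [S₁.tag + S₁.live - 11]
22. n12.depth = "qy"  [terminal]
23. n11.fin = false  [false]
24. n11.env = 27  [len(f.depth) + 25]
25. n13.hot = "pmm"  ["p" ++ S₁.depth]
26. n13.live = 6  [len(S₁.depth) + 4]
27. n14.live = 11  [C.live + 5]
28. n15.idx = false  [terminal]
29. n14.fin = true  [B.live > 10]
30. n14.env = 15  [15]
31. n16.live = 3  [(if B₀.fin then C.live else B₀.env) - 3]
32. n17.depth = true  [terminal]
33. n18.live = 28  [B₀.live + 25]
34. n19.depth = "vr"  [terminal]
35. n20.depth = true  [terminal]
36. n21.idx = false  [terminal]
37. n18.fin = false  [B.live > 28]
38. n18.env = 12  [12]
39. n16.fin = true  [true]
40. n16.env = 20  [B₁.env * -1 + 32]
41. n22.live = 8  [C.live + 2]
42. n23.hot = "qr"  ["qr"]
43. n23.live = -2  [B.live - 10]
44. n24.cnt = 14  [terminal]
45. n25.key = -7  [terminal]
46. n26.cnt = 19  [terminal]
47. n23.cnt = 14  [h.key + 21]
48. n22.fin = true  [C.cnt > 13]
49. n22.env = 11  [B.live + 3]
50. n13.cnt = -8  [C.live - 14]
51. n0.tag = 17  [C.cnt + S₁.tag + 3]
52. n0.depth = "mmz"  [S₁.depth ++ "z"]
53. n0.live = -3  [C.cnt + 5]
54. n0.key = false  [false]

28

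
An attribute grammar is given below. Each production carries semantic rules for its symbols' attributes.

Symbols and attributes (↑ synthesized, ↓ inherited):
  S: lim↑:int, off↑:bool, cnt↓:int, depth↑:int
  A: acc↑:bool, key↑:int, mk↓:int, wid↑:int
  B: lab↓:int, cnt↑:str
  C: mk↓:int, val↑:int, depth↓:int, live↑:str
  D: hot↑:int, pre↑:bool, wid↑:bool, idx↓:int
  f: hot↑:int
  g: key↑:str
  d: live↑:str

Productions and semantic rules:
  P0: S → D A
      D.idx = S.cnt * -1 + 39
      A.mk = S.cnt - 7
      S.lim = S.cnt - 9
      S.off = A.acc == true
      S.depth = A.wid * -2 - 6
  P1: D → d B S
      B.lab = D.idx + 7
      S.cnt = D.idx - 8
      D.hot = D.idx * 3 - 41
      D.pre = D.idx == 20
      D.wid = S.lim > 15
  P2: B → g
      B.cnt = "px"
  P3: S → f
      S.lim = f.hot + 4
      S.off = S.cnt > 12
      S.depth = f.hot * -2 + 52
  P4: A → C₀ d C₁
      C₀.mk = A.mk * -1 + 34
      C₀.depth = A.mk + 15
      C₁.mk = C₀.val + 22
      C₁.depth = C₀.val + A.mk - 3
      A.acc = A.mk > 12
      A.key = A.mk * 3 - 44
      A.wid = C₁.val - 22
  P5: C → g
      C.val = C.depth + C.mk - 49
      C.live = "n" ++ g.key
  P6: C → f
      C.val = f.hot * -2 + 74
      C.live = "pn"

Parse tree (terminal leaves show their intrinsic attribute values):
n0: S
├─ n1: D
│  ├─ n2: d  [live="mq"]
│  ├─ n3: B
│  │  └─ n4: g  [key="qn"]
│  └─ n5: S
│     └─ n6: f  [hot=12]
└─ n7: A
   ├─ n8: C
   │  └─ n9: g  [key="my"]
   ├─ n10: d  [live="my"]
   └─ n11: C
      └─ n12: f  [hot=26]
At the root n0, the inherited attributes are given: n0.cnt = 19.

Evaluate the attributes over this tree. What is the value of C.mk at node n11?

1. n0.cnt = 19  [given at root]
2. n1.idx = 20  [S.cnt * -1 + 39]
3. n2.live = "mq"  [terminal]
4. n3.lab = 27  [D.idx + 7]
5. n4.key = "qn"  [terminal]
6. n3.cnt = "px"  ["px"]
7. n5.cnt = 12  [D.idx - 8]
8. n6.hot = 12  [terminal]
9. n5.lim = 16  [f.hot + 4]
10. n5.off = false  [S.cnt > 12]
11. n5.depth = 28  [f.hot * -2 + 52]
12. n1.hot = 19  [D.idx * 3 - 41]
13. n1.pre = true  [D.idx == 20]
14. n1.wid = true  [S.lim > 15]
15. n7.mk = 12  [S.cnt - 7]
16. n8.mk = 22  [A.mk * -1 + 34]
17. n8.depth = 27  [A.mk + 15]
18. n9.key = "my"  [terminal]
19. n8.val = 0  [C.depth + C.mk - 49]
20. n8.live = "nmy"  ["n" ++ g.key]
21. n10.live = "my"  [terminal]
22. n11.mk = 22  [C₀.val + 22]
23. n11.depth = 9  [C₀.val + A.mk - 3]
24. n12.hot = 26  [terminal]
25. n11.val = 22  [f.hot * -2 + 74]
26. n11.live = "pn"  ["pn"]
27. n7.acc = false  [A.mk > 12]
28. n7.key = -8  [A.mk * 3 - 44]
29. n7.wid = 0  [C₁.val - 22]
30. n0.lim = 10  [S.cnt - 9]
31. n0.off = false  [A.acc == true]
32. n0.depth = -6  [A.wid * -2 - 6]

22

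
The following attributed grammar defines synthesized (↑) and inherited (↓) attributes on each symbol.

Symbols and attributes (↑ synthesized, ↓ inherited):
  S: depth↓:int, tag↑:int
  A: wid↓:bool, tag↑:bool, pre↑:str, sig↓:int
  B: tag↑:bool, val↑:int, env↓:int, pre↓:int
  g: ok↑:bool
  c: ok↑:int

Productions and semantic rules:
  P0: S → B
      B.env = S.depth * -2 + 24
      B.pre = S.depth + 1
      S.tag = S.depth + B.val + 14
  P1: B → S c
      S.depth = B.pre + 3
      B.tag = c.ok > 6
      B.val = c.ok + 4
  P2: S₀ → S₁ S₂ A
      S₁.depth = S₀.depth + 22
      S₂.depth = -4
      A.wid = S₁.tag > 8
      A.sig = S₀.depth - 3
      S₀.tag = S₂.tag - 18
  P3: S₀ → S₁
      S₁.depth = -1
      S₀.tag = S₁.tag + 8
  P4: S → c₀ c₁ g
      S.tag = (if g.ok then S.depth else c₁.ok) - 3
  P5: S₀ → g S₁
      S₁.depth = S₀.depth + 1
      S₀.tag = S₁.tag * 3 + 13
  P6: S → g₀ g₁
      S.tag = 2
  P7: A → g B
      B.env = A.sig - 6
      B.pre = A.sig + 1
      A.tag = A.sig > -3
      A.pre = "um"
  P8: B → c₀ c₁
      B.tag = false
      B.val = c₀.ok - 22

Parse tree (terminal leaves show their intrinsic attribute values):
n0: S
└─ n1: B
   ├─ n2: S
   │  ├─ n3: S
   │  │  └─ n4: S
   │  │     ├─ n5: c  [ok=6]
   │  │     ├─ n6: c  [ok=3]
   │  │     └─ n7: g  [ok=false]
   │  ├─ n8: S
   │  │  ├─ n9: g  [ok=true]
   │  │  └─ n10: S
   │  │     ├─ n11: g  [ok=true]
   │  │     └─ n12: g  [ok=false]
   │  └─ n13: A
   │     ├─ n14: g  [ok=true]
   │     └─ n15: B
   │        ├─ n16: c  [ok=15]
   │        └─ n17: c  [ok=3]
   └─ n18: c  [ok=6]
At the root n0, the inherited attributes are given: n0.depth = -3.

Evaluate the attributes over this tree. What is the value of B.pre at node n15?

1. n0.depth = -3  [given at root]
2. n1.env = 30  [S.depth * -2 + 24]
3. n1.pre = -2  [S.depth + 1]
4. n2.depth = 1  [B.pre + 3]
5. n3.depth = 23  [S₀.depth + 22]
6. n4.depth = -1  [-1]
7. n5.ok = 6  [terminal]
8. n6.ok = 3  [terminal]
9. n7.ok = false  [terminal]
10. n4.tag = 0  [(if g.ok then S.depth else c₁.ok) - 3]
11. n3.tag = 8  [S₁.tag + 8]
12. n8.depth = -4  [-4]
13. n9.ok = true  [terminal]
14. n10.depth = -3  [S₀.depth + 1]
15. n11.ok = true  [terminal]
16. n12.ok = false  [terminal]
17. n10.tag = 2  [2]
18. n8.tag = 19  [S₁.tag * 3 + 13]
19. n13.wid = false  [S₁.tag > 8]
20. n13.sig = -2  [S₀.depth - 3]
21. n14.ok = true  [terminal]
22. n15.env = -8  [A.sig - 6]
23. n15.pre = -1  [A.sig + 1]
24. n16.ok = 15  [terminal]
25. n17.ok = 3  [terminal]
26. n15.tag = false  [false]
27. n15.val = -7  [c₀.ok - 22]
28. n13.tag = true  [A.sig > -3]
29. n13.pre = "um"  ["um"]
30. n2.tag = 1  [S₂.tag - 18]
31. n18.ok = 6  [terminal]
32. n1.tag = false  [c.ok > 6]
33. n1.val = 10  [c.ok + 4]
34. n0.tag = 21  [S.depth + B.val + 14]

-1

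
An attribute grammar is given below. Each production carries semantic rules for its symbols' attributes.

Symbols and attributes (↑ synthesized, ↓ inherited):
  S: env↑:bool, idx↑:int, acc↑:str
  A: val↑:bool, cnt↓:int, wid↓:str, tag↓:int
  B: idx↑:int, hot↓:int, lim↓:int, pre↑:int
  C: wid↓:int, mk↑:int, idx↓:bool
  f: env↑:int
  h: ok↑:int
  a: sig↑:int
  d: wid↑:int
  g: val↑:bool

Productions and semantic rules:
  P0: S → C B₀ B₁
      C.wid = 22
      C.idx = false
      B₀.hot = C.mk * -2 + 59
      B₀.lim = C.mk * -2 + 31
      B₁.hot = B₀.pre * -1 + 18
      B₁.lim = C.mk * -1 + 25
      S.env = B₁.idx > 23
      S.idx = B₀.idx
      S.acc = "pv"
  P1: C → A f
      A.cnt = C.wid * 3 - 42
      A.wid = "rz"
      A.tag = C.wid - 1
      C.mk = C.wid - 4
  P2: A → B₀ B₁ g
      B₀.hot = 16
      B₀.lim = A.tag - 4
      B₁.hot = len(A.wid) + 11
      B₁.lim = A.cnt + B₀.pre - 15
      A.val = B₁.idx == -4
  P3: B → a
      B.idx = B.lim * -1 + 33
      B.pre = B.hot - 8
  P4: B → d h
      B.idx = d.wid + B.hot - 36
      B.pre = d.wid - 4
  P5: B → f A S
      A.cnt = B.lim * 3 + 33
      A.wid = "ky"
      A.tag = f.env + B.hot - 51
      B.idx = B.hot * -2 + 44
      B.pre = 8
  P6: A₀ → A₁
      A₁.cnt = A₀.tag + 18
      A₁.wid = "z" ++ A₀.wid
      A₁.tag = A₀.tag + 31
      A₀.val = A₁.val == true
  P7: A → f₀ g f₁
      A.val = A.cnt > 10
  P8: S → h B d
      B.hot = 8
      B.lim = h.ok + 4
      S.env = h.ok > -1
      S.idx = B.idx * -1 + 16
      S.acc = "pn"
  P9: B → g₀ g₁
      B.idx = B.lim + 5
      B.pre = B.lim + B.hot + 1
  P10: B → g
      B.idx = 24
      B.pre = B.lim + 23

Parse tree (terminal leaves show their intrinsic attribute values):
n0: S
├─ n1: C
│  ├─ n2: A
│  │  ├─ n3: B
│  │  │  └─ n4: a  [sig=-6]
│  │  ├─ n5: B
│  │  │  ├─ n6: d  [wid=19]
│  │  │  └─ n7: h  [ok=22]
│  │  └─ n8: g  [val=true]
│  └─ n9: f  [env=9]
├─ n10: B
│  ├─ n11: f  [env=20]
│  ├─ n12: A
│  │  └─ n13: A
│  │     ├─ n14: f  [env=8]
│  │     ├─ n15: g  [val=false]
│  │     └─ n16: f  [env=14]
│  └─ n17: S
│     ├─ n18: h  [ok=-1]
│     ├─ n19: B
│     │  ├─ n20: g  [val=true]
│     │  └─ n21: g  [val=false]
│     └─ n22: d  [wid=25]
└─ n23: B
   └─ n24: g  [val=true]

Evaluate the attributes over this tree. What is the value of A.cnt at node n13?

1. n1.wid = 22  [22]
2. n1.idx = false  [false]
3. n2.cnt = 24  [C.wid * 3 - 42]
4. n2.wid = "rz"  ["rz"]
5. n2.tag = 21  [C.wid - 1]
6. n3.hot = 16  [16]
7. n3.lim = 17  [A.tag - 4]
8. n4.sig = -6  [terminal]
9. n3.idx = 16  [B.lim * -1 + 33]
10. n3.pre = 8  [B.hot - 8]
11. n5.hot = 13  [len(A.wid) + 11]
12. n5.lim = 17  [A.cnt + B₀.pre - 15]
13. n6.wid = 19  [terminal]
14. n7.ok = 22  [terminal]
15. n5.idx = -4  [d.wid + B.hot - 36]
16. n5.pre = 15  [d.wid - 4]
17. n8.val = true  [terminal]
18. n2.val = true  [B₁.idx == -4]
19. n9.env = 9  [terminal]
20. n1.mk = 18  [C.wid - 4]
21. n10.hot = 23  [C.mk * -2 + 59]
22. n10.lim = -5  [C.mk * -2 + 31]
23. n11.env = 20  [terminal]
24. n12.cnt = 18  [B.lim * 3 + 33]
25. n12.wid = "ky"  ["ky"]
26. n12.tag = -8  [f.env + B.hot - 51]
27. n13.cnt = 10  [A₀.tag + 18]
28. n13.wid = "zky"  ["z" ++ A₀.wid]
29. n13.tag = 23  [A₀.tag + 31]
30. n14.env = 8  [terminal]
31. n15.val = false  [terminal]
32. n16.env = 14  [terminal]
33. n13.val = false  [A.cnt > 10]
34. n12.val = false  [A₁.val == true]
35. n18.ok = -1  [terminal]
36. n19.hot = 8  [8]
37. n19.lim = 3  [h.ok + 4]
38. n20.val = true  [terminal]
39. n21.val = false  [terminal]
40. n19.idx = 8  [B.lim + 5]
41. n19.pre = 12  [B.lim + B.hot + 1]
42. n22.wid = 25  [terminal]
43. n17.env = false  [h.ok > -1]
44. n17.idx = 8  [B.idx * -1 + 16]
45. n17.acc = "pn"  ["pn"]
46. n10.idx = -2  [B.hot * -2 + 44]
47. n10.pre = 8  [8]
48. n23.hot = 10  [B₀.pre * -1 + 18]
49. n23.lim = 7  [C.mk * -1 + 25]
50. n24.val = true  [terminal]
51. n23.idx = 24  [24]
52. n23.pre = 30  [B.lim + 23]
53. n0.env = true  [B₁.idx > 23]
54. n0.idx = -2  [B₀.idx]
55. n0.acc = "pv"  ["pv"]

10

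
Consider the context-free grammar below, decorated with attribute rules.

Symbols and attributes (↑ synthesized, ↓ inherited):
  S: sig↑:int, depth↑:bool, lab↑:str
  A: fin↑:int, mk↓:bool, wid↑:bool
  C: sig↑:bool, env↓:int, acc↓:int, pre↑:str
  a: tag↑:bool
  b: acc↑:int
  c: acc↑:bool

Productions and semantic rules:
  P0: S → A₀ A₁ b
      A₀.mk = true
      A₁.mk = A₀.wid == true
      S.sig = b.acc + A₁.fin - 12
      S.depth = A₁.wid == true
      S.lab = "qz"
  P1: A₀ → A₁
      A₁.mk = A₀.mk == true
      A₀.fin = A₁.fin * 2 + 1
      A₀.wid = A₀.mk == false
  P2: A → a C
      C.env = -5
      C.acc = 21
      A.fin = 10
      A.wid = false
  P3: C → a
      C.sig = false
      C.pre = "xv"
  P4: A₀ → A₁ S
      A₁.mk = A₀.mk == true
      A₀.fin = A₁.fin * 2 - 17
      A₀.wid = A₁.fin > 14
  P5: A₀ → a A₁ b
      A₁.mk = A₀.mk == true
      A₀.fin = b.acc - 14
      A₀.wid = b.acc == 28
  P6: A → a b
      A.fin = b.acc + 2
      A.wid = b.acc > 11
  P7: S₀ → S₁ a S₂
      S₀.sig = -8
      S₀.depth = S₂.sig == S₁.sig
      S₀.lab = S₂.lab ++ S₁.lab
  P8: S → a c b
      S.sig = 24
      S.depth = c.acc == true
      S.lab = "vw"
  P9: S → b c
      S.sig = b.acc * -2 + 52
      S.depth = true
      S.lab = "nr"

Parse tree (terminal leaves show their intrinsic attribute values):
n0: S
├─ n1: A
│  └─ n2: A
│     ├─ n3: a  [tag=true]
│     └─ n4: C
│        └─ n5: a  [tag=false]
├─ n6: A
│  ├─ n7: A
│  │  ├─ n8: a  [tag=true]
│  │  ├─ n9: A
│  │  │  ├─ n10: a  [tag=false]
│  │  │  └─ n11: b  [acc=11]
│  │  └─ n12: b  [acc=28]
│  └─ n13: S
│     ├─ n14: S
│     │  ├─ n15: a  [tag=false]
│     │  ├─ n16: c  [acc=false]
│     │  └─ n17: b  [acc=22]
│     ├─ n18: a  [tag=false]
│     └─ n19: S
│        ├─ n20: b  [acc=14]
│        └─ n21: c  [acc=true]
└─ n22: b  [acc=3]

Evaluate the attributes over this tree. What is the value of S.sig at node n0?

1. n1.mk = true  [true]
2. n2.mk = true  [A₀.mk == true]
3. n3.tag = true  [terminal]
4. n4.env = -5  [-5]
5. n4.acc = 21  [21]
6. n5.tag = false  [terminal]
7. n4.sig = false  [false]
8. n4.pre = "xv"  ["xv"]
9. n2.fin = 10  [10]
10. n2.wid = false  [false]
11. n1.fin = 21  [A₁.fin * 2 + 1]
12. n1.wid = false  [A₀.mk == false]
13. n6.mk = false  [A₀.wid == true]
14. n7.mk = false  [A₀.mk == true]
15. n8.tag = true  [terminal]
16. n9.mk = false  [A₀.mk == true]
17. n10.tag = false  [terminal]
18. n11.acc = 11  [terminal]
19. n9.fin = 13  [b.acc + 2]
20. n9.wid = false  [b.acc > 11]
21. n12.acc = 28  [terminal]
22. n7.fin = 14  [b.acc - 14]
23. n7.wid = true  [b.acc == 28]
24. n15.tag = false  [terminal]
25. n16.acc = false  [terminal]
26. n17.acc = 22  [terminal]
27. n14.sig = 24  [24]
28. n14.depth = false  [c.acc == true]
29. n14.lab = "vw"  ["vw"]
30. n18.tag = false  [terminal]
31. n20.acc = 14  [terminal]
32. n21.acc = true  [terminal]
33. n19.sig = 24  [b.acc * -2 + 52]
34. n19.depth = true  [true]
35. n19.lab = "nr"  ["nr"]
36. n13.sig = -8  [-8]
37. n13.depth = true  [S₂.sig == S₁.sig]
38. n13.lab = "nrvw"  [S₂.lab ++ S₁.lab]
39. n6.fin = 11  [A₁.fin * 2 - 17]
40. n6.wid = false  [A₁.fin > 14]
41. n22.acc = 3  [terminal]
42. n0.sig = 2  [b.acc + A₁.fin - 12]
43. n0.depth = false  [A₁.wid == true]
44. n0.lab = "qz"  ["qz"]

2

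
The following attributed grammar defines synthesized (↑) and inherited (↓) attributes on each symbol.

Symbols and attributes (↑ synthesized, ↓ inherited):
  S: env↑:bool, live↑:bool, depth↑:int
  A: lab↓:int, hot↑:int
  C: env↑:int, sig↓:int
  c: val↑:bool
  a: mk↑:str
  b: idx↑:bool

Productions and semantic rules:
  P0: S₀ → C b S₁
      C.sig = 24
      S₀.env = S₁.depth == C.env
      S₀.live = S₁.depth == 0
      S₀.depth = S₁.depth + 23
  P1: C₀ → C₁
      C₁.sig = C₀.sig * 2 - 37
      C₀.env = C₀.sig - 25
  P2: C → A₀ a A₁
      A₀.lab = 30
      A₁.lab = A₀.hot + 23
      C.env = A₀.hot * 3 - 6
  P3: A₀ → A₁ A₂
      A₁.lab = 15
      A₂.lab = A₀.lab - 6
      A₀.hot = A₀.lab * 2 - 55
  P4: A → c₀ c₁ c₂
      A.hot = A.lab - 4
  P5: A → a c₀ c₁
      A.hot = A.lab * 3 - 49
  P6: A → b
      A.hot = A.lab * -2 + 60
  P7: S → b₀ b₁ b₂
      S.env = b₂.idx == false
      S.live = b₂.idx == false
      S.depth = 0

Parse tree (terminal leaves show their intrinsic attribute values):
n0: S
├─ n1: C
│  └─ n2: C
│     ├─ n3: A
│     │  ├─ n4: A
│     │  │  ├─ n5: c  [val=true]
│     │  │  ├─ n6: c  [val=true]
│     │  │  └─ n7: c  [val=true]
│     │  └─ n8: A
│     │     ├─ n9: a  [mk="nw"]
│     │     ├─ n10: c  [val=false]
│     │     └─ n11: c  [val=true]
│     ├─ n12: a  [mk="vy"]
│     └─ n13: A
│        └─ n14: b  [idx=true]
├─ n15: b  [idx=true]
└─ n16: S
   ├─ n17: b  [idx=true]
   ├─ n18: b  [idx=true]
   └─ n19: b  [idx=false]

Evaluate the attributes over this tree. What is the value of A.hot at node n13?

1. n1.sig = 24  [24]
2. n2.sig = 11  [C₀.sig * 2 - 37]
3. n3.lab = 30  [30]
4. n4.lab = 15  [15]
5. n5.val = true  [terminal]
6. n6.val = true  [terminal]
7. n7.val = true  [terminal]
8. n4.hot = 11  [A.lab - 4]
9. n8.lab = 24  [A₀.lab - 6]
10. n9.mk = "nw"  [terminal]
11. n10.val = false  [terminal]
12. n11.val = true  [terminal]
13. n8.hot = 23  [A.lab * 3 - 49]
14. n3.hot = 5  [A₀.lab * 2 - 55]
15. n12.mk = "vy"  [terminal]
16. n13.lab = 28  [A₀.hot + 23]
17. n14.idx = true  [terminal]
18. n13.hot = 4  [A.lab * -2 + 60]
19. n2.env = 9  [A₀.hot * 3 - 6]
20. n1.env = -1  [C₀.sig - 25]
21. n15.idx = true  [terminal]
22. n17.idx = true  [terminal]
23. n18.idx = true  [terminal]
24. n19.idx = false  [terminal]
25. n16.env = true  [b₂.idx == false]
26. n16.live = true  [b₂.idx == false]
27. n16.depth = 0  [0]
28. n0.env = false  [S₁.depth == C.env]
29. n0.live = true  [S₁.depth == 0]
30. n0.depth = 23  [S₁.depth + 23]

4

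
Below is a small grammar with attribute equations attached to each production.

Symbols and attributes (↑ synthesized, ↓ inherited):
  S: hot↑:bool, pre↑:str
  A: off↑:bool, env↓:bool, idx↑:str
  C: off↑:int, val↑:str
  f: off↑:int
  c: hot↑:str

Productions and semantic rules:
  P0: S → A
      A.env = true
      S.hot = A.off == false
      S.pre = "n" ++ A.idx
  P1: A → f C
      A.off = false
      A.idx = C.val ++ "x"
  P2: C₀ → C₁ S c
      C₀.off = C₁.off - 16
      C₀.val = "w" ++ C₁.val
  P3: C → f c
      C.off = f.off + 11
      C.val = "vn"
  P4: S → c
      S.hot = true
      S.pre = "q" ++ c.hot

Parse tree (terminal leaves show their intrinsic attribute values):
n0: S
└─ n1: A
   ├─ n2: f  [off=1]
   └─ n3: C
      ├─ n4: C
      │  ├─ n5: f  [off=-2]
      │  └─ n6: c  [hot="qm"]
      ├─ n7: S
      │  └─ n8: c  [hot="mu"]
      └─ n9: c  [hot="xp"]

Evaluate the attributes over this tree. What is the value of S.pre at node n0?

"nwvnx"

1. n1.env = true  [true]
2. n2.off = 1  [terminal]
3. n5.off = -2  [terminal]
4. n6.hot = "qm"  [terminal]
5. n4.off = 9  [f.off + 11]
6. n4.val = "vn"  ["vn"]
7. n8.hot = "mu"  [terminal]
8. n7.hot = true  [true]
9. n7.pre = "qmu"  ["q" ++ c.hot]
10. n9.hot = "xp"  [terminal]
11. n3.off = -7  [C₁.off - 16]
12. n3.val = "wvn"  ["w" ++ C₁.val]
13. n1.off = false  [false]
14. n1.idx = "wvnx"  [C.val ++ "x"]
15. n0.hot = true  [A.off == false]
16. n0.pre = "nwvnx"  ["n" ++ A.idx]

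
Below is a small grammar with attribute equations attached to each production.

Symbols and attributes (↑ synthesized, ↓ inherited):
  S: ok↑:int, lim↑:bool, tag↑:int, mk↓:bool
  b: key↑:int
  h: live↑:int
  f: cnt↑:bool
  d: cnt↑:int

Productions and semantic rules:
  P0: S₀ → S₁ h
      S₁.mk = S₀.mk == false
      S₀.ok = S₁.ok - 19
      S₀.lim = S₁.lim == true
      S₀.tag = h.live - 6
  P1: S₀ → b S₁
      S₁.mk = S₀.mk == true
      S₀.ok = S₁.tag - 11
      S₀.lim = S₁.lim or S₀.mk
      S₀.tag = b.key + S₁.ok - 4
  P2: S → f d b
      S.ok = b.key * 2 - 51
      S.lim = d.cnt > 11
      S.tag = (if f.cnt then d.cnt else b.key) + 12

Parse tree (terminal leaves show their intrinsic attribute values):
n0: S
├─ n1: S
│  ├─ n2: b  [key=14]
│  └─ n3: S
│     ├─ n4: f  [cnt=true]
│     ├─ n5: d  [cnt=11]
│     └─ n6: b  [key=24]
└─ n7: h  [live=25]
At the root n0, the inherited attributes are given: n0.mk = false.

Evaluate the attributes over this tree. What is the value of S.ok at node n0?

-7

1. n0.mk = false  [given at root]
2. n1.mk = true  [S₀.mk == false]
3. n2.key = 14  [terminal]
4. n3.mk = true  [S₀.mk == true]
5. n4.cnt = true  [terminal]
6. n5.cnt = 11  [terminal]
7. n6.key = 24  [terminal]
8. n3.ok = -3  [b.key * 2 - 51]
9. n3.lim = false  [d.cnt > 11]
10. n3.tag = 23  [(if f.cnt then d.cnt else b.key) + 12]
11. n1.ok = 12  [S₁.tag - 11]
12. n1.lim = true  [S₁.lim or S₀.mk]
13. n1.tag = 7  [b.key + S₁.ok - 4]
14. n7.live = 25  [terminal]
15. n0.ok = -7  [S₁.ok - 19]
16. n0.lim = true  [S₁.lim == true]
17. n0.tag = 19  [h.live - 6]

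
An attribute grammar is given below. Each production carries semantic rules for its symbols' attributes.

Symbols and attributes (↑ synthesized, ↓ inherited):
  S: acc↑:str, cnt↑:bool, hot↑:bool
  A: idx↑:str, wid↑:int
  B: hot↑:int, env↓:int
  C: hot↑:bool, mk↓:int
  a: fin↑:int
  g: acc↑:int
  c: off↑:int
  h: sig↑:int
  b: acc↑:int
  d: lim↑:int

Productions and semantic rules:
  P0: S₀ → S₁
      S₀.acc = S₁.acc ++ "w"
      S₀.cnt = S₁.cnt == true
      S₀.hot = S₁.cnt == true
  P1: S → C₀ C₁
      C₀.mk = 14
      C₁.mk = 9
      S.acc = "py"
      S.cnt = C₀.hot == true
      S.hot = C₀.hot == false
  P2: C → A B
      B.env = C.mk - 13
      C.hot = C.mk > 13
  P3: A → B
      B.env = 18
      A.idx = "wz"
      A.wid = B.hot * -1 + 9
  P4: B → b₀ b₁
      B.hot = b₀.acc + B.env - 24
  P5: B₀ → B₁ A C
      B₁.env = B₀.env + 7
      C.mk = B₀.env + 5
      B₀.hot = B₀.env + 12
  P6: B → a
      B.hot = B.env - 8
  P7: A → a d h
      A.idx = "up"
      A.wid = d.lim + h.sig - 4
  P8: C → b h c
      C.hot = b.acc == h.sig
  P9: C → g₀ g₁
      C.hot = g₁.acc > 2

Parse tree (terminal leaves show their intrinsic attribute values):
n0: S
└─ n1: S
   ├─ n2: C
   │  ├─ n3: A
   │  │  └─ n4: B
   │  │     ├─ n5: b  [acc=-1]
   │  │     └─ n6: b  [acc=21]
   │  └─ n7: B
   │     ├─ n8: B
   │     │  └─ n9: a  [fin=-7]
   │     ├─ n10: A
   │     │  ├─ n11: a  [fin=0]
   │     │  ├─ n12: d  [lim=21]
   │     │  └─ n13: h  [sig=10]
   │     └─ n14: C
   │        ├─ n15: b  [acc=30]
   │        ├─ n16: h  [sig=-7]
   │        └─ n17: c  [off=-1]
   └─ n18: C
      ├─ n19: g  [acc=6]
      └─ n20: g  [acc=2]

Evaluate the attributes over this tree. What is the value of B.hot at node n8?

0

1. n2.mk = 14  [14]
2. n4.env = 18  [18]
3. n5.acc = -1  [terminal]
4. n6.acc = 21  [terminal]
5. n4.hot = -7  [b₀.acc + B.env - 24]
6. n3.idx = "wz"  ["wz"]
7. n3.wid = 16  [B.hot * -1 + 9]
8. n7.env = 1  [C.mk - 13]
9. n8.env = 8  [B₀.env + 7]
10. n9.fin = -7  [terminal]
11. n8.hot = 0  [B.env - 8]
12. n11.fin = 0  [terminal]
13. n12.lim = 21  [terminal]
14. n13.sig = 10  [terminal]
15. n10.idx = "up"  ["up"]
16. n10.wid = 27  [d.lim + h.sig - 4]
17. n14.mk = 6  [B₀.env + 5]
18. n15.acc = 30  [terminal]
19. n16.sig = -7  [terminal]
20. n17.off = -1  [terminal]
21. n14.hot = false  [b.acc == h.sig]
22. n7.hot = 13  [B₀.env + 12]
23. n2.hot = true  [C.mk > 13]
24. n18.mk = 9  [9]
25. n19.acc = 6  [terminal]
26. n20.acc = 2  [terminal]
27. n18.hot = false  [g₁.acc > 2]
28. n1.acc = "py"  ["py"]
29. n1.cnt = true  [C₀.hot == true]
30. n1.hot = false  [C₀.hot == false]
31. n0.acc = "pyw"  [S₁.acc ++ "w"]
32. n0.cnt = true  [S₁.cnt == true]
33. n0.hot = true  [S₁.cnt == true]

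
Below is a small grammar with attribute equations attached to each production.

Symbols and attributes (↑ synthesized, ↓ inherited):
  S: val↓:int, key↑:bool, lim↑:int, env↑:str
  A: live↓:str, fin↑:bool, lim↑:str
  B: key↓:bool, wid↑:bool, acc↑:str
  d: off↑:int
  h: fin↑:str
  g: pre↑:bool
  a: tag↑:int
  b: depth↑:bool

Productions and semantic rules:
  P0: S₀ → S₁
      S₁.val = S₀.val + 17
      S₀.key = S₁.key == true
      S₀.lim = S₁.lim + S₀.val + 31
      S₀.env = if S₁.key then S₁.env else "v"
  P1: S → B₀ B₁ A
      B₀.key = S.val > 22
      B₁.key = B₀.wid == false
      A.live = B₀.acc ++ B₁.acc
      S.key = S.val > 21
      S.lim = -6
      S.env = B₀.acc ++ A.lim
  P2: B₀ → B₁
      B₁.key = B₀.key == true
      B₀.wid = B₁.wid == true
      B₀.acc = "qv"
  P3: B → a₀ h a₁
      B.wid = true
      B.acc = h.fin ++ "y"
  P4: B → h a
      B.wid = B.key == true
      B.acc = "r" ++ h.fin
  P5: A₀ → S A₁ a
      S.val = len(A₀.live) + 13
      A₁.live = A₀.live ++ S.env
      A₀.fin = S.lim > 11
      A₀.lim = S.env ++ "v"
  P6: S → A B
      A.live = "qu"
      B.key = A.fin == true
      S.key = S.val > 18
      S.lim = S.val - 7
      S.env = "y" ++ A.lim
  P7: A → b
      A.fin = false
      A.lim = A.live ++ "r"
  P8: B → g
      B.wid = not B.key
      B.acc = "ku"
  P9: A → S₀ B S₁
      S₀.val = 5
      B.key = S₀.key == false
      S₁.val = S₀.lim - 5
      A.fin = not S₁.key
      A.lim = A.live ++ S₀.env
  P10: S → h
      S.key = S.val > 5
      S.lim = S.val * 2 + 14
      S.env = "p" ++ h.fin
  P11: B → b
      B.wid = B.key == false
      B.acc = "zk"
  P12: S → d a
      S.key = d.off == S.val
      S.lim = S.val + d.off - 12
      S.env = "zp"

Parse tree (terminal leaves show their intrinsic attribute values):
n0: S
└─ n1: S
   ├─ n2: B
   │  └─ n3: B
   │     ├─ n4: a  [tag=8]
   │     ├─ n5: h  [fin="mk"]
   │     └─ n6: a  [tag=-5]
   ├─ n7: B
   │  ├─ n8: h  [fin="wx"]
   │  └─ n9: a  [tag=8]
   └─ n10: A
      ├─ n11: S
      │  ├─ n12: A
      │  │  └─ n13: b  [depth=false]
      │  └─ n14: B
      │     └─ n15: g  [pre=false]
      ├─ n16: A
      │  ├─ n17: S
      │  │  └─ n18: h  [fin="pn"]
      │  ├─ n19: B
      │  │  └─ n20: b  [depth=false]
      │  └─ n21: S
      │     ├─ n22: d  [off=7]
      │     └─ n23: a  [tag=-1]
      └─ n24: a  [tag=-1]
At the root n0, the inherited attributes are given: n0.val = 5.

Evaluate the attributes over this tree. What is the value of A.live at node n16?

"qvrwxyqur"

1. n0.val = 5  [given at root]
2. n1.val = 22  [S₀.val + 17]
3. n2.key = false  [S.val > 22]
4. n3.key = false  [B₀.key == true]
5. n4.tag = 8  [terminal]
6. n5.fin = "mk"  [terminal]
7. n6.tag = -5  [terminal]
8. n3.wid = true  [true]
9. n3.acc = "mky"  [h.fin ++ "y"]
10. n2.wid = true  [B₁.wid == true]
11. n2.acc = "qv"  ["qv"]
12. n7.key = false  [B₀.wid == false]
13. n8.fin = "wx"  [terminal]
14. n9.tag = 8  [terminal]
15. n7.wid = false  [B.key == true]
16. n7.acc = "rwx"  ["r" ++ h.fin]
17. n10.live = "qvrwx"  [B₀.acc ++ B₁.acc]
18. n11.val = 18  [len(A₀.live) + 13]
19. n12.live = "qu"  ["qu"]
20. n13.depth = false  [terminal]
21. n12.fin = false  [false]
22. n12.lim = "qur"  [A.live ++ "r"]
23. n14.key = false  [A.fin == true]
24. n15.pre = false  [terminal]
25. n14.wid = true  [not B.key]
26. n14.acc = "ku"  ["ku"]
27. n11.key = false  [S.val > 18]
28. n11.lim = 11  [S.val - 7]
29. n11.env = "yqur"  ["y" ++ A.lim]
30. n16.live = "qvrwxyqur"  [A₀.live ++ S.env]
31. n17.val = 5  [5]
32. n18.fin = "pn"  [terminal]
33. n17.key = false  [S.val > 5]
34. n17.lim = 24  [S.val * 2 + 14]
35. n17.env = "ppn"  ["p" ++ h.fin]
36. n19.key = true  [S₀.key == false]
37. n20.depth = false  [terminal]
38. n19.wid = false  [B.key == false]
39. n19.acc = "zk"  ["zk"]
40. n21.val = 19  [S₀.lim - 5]
41. n22.off = 7  [terminal]
42. n23.tag = -1  [terminal]
43. n21.key = false  [d.off == S.val]
44. n21.lim = 14  [S.val + d.off - 12]
45. n21.env = "zp"  ["zp"]
46. n16.fin = true  [not S₁.key]
47. n16.lim = "qvrwxyqurppn"  [A.live ++ S₀.env]
48. n24.tag = -1  [terminal]
49. n10.fin = false  [S.lim > 11]
50. n10.lim = "yqurv"  [S.env ++ "v"]
51. n1.key = true  [S.val > 21]
52. n1.lim = -6  [-6]
53. n1.env = "qvyqurv"  [B₀.acc ++ A.lim]
54. n0.key = true  [S₁.key == true]
55. n0.lim = 30  [S₁.lim + S₀.val + 31]
56. n0.env = "qvyqurv"  [if S₁.key then S₁.env else "v"]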